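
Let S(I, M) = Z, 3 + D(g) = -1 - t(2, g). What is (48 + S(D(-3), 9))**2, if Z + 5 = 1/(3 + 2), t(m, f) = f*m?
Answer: 46656/25 ≈ 1866.2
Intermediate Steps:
Z = -24/5 (Z = -5 + 1/(3 + 2) = -5 + 1/5 = -24/5 ≈ -4.8000)
D(g) = -4 - 2*g (D(g) = -3 + (-1 - g*2) = -3 + (-1 - 2*g) = -4 - 2*g)
S(I, M) = -24/5
(48 + S(D(-3), 9))**2 = (48 - 24/5)**2 = (216/5)**2 = 46656/25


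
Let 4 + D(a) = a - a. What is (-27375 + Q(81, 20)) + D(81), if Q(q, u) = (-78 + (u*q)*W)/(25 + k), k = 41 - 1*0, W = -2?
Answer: -301722/11 ≈ -27429.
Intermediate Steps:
k = 41 (k = 41 + 0 = 41)
D(a) = -4 (D(a) = -4 + (a - a) = -4 + 0 = -4)
Q(q, u) = -13/11 - q*u/33 (Q(q, u) = (-78 + (u*q)*(-2))/(25 + 41) = (-78 + (q*u)*(-2))/66 = (-78 - 2*q*u)*(1/66) = -13/11 - q*u/33)
(-27375 + Q(81, 20)) + D(81) = (-27375 + (-13/11 - 1/33*81*20)) - 4 = (-27375 + (-13/11 - 540/11)) - 4 = (-27375 - 553/11) - 4 = -301678/11 - 4 = -301722/11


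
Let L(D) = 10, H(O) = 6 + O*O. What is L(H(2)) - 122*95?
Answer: -11580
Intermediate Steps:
H(O) = 6 + O²
L(H(2)) - 122*95 = 10 - 122*95 = 10 - 11590 = -11580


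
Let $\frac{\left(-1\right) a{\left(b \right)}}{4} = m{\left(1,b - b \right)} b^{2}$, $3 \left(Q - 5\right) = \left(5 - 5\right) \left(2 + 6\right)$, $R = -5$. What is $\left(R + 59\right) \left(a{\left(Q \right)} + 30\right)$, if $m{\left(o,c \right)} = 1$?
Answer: $-3780$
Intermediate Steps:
$Q = 5$ ($Q = 5 + \frac{\left(5 - 5\right) \left(2 + 6\right)}{3} = 5 + \frac{0 \cdot 8}{3} = 5 + \frac{1}{3} \cdot 0 = 5 + 0 = 5$)
$a{\left(b \right)} = - 4 b^{2}$ ($a{\left(b \right)} = - 4 \cdot 1 b^{2} = - 4 b^{2}$)
$\left(R + 59\right) \left(a{\left(Q \right)} + 30\right) = \left(-5 + 59\right) \left(- 4 \cdot 5^{2} + 30\right) = 54 \left(\left(-4\right) 25 + 30\right) = 54 \left(-100 + 30\right) = 54 \left(-70\right) = -3780$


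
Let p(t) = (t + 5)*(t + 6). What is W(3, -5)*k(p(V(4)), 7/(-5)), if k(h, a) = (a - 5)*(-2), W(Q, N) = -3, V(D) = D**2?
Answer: -192/5 ≈ -38.400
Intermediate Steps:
p(t) = (5 + t)*(6 + t)
k(h, a) = 10 - 2*a (k(h, a) = (-5 + a)*(-2) = 10 - 2*a)
W(3, -5)*k(p(V(4)), 7/(-5)) = -3*(10 - 14/(-5)) = -3*(10 - 14*(-1)/5) = -3*(10 - 2*(-7/5)) = -3*(10 + 14/5) = -3*64/5 = -192/5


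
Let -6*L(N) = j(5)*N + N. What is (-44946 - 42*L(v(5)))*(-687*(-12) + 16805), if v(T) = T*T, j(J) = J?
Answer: -1099550904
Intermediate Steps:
v(T) = T**2
L(N) = -N (L(N) = -(5*N + N)/6 = -N)
(-44946 - 42*L(v(5)))*(-687*(-12) + 16805) = (-44946 - (-42)*5**2)*(-687*(-12) + 16805) = (-44946 - (-42)*25)*(8244 + 16805) = (-44946 - 42*(-25))*25049 = (-44946 + 1050)*25049 = -43896*25049 = -1099550904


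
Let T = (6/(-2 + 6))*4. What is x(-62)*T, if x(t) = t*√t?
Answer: -372*I*√62 ≈ -2929.1*I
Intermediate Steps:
x(t) = t^(3/2)
T = 6 (T = (6/4)*4 = ((¼)*6)*4 = (3/2)*4 = 6)
x(-62)*T = (-62)^(3/2)*6 = -62*I*√62*6 = -372*I*√62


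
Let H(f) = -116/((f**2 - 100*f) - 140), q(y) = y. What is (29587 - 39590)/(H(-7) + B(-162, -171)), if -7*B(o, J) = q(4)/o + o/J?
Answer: 15394617/496 ≈ 31038.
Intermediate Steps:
B(o, J) = -4/(7*o) - o/(7*J) (B(o, J) = -(4/o + o/J)/7 = -4/(7*o) - o/(7*J))
H(f) = -116/(-140 + f**2 - 100*f)
(29587 - 39590)/(H(-7) + B(-162, -171)) = (29587 - 39590)/(116/(140 - 1*(-7)**2 + 100*(-7)) + (-4/7/(-162) - 1/7*(-162)/(-171))) = -10003/(116/(140 - 1*49 - 700) + (-4/7*(-1/162) - 1/7*(-162)*(-1/171))) = -10003/(116/(140 - 49 - 700) + (2/567 - 18/133)) = -10003/(116/(-609) - 1420/10773) = -10003/(116*(-1/609) - 1420/10773) = -10003/(-4/21 - 1420/10773) = -10003/(-496/1539) = -10003*(-1539/496) = 15394617/496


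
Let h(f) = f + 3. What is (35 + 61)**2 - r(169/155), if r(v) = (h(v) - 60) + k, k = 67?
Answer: 1426761/155 ≈ 9204.9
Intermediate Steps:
h(f) = 3 + f
r(v) = 10 + v (r(v) = ((3 + v) - 60) + 67 = (-57 + v) + 67 = 10 + v)
(35 + 61)**2 - r(169/155) = (35 + 61)**2 - (10 + 169/155) = 96**2 - (10 + 169*(1/155)) = 9216 - (10 + 169/155) = 9216 - 1*1719/155 = 9216 - 1719/155 = 1426761/155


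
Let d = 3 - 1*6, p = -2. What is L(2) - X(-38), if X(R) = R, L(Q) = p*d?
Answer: 44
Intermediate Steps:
d = -3 (d = 3 - 6 = -3)
L(Q) = 6 (L(Q) = -2*(-3) = 6)
L(2) - X(-38) = 6 - 1*(-38) = 6 + 38 = 44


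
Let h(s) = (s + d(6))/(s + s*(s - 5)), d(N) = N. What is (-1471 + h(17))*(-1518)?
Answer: 493453224/221 ≈ 2.2328e+6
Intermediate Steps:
h(s) = (6 + s)/(s + s*(-5 + s)) (h(s) = (s + 6)/(s + s*(s - 5)) = (6 + s)/(s + s*(-5 + s)))
(-1471 + h(17))*(-1518) = (-1471 + (6 + 17)/(17*(-4 + 17)))*(-1518) = (-1471 + (1/17)*23/13)*(-1518) = (-1471 + (1/17)*(1/13)*23)*(-1518) = (-1471 + 23/221)*(-1518) = -325068/221*(-1518) = 493453224/221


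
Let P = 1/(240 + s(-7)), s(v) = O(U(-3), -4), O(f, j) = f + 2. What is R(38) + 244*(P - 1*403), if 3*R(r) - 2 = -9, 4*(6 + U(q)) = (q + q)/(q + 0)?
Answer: -139534955/1419 ≈ -98333.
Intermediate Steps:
U(q) = -11/2 (U(q) = -6 + ((q + q)/(q + 0))/4 = -6 + ((2*q)/q)/4 = -6 + (1/4)*2 = -6 + 1/2 = -11/2)
O(f, j) = 2 + f
s(v) = -7/2 (s(v) = 2 - 11/2 = -7/2)
R(r) = -7/3 (R(r) = 2/3 + (1/3)*(-9) = 2/3 - 3 = -7/3)
P = 2/473 (P = 1/(240 - 7/2) = 1/(473/2) = 2/473 ≈ 0.0042283)
R(38) + 244*(P - 1*403) = -7/3 + 244*(2/473 - 1*403) = -7/3 + 244*(2/473 - 403) = -7/3 + 244*(-190617/473) = -7/3 - 46510548/473 = -139534955/1419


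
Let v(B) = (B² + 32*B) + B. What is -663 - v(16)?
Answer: -1447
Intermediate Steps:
v(B) = B² + 33*B
-663 - v(16) = -663 - 16*(33 + 16) = -663 - 16*49 = -663 - 1*784 = -663 - 784 = -1447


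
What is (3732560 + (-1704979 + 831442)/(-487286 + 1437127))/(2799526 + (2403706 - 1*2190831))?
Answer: 3545337649423/2861301978241 ≈ 1.2391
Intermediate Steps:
(3732560 + (-1704979 + 831442)/(-487286 + 1437127))/(2799526 + (2403706 - 1*2190831)) = (3732560 - 873537/949841)/(2799526 + (2403706 - 2190831)) = (3732560 - 873537*1/949841)/(2799526 + 212875) = (3732560 - 873537/949841)/3012401 = (3545337649423/949841)*(1/3012401) = 3545337649423/2861301978241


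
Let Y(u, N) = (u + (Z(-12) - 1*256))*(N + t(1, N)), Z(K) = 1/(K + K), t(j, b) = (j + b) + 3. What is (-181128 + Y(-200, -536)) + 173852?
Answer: 959553/2 ≈ 4.7978e+5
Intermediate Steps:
t(j, b) = 3 + b + j (t(j, b) = (b + j) + 3 = 3 + b + j)
Z(K) = 1/(2*K)
Y(u, N) = (4 + 2*N)*(-6145/24 + u) (Y(u, N) = (u + ((1/2)/(-12) - 1*256))*(N + (3 + N + 1)) = (u + ((1/2)*(-1/12) - 256))*(N + (4 + N)) = (u + (-1/24 - 256))*(4 + 2*N) = (u - 6145/24)*(4 + 2*N) = (-6145/24 + u)*(4 + 2*N) = (4 + 2*N)*(-6145/24 + u))
(-181128 + Y(-200, -536)) + 173852 = (-181128 + (-6145/6 + 4*(-200) - 6145/12*(-536) + 2*(-536)*(-200))) + 173852 = (-181128 + (-6145/6 - 800 + 823430/3 + 214400)) + 173852 = (-181128 + 974105/2) + 173852 = 611849/2 + 173852 = 959553/2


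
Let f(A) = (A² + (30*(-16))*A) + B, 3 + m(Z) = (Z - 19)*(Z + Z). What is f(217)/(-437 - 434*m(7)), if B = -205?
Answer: -57276/73777 ≈ -0.77634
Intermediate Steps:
m(Z) = -3 + 2*Z*(-19 + Z) (m(Z) = -3 + (Z - 19)*(Z + Z) = -3 + (-19 + Z)*(2*Z) = -3 + 2*Z*(-19 + Z))
f(A) = -205 + A² - 480*A (f(A) = (A² + (30*(-16))*A) - 205 = (A² - 480*A) - 205 = -205 + A² - 480*A)
f(217)/(-437 - 434*m(7)) = (-205 + 217² - 480*217)/(-437 - 434*(-3 - 38*7 + 2*7²)) = (-205 + 47089 - 104160)/(-437 - 434*(-3 - 266 + 2*49)) = -57276/(-437 - 434*(-3 - 266 + 98)) = -57276/(-437 - 434*(-171)) = -57276/(-437 + 74214) = -57276/73777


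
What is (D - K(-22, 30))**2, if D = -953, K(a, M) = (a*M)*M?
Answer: 355209409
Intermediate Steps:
K(a, M) = a*M**2 (K(a, M) = (M*a)*M = a*M**2)
(D - K(-22, 30))**2 = (-953 - (-22)*30**2)**2 = (-953 - (-22)*900)**2 = (-953 - 1*(-19800))**2 = (-953 + 19800)**2 = 18847**2 = 355209409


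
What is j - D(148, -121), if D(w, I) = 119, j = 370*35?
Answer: 12831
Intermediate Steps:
j = 12950
j - D(148, -121) = 12950 - 1*119 = 12950 - 119 = 12831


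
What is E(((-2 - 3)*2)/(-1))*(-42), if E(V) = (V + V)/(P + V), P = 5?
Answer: -56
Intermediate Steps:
E(V) = 2*V/(5 + V) (E(V) = (V + V)/(5 + V) = (2*V)/(5 + V) = 2*V/(5 + V))
E(((-2 - 3)*2)/(-1))*(-42) = (2*(((-2 - 3)*2)/(-1))/(5 + ((-2 - 3)*2)/(-1)))*(-42) = (2*(-5*2*(-1))/(5 - 5*2*(-1)))*(-42) = (2*(-10*(-1))/(5 - 10*(-1)))*(-42) = (2*10/(5 + 10))*(-42) = (2*10/15)*(-42) = (2*10*(1/15))*(-42) = (4/3)*(-42) = -56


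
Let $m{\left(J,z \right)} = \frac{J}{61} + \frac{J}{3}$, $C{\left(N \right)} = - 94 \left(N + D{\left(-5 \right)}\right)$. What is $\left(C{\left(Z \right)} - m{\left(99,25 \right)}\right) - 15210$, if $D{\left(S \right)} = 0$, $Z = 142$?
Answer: $- \frac{1744150}{61} \approx -28593.0$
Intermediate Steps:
$C{\left(N \right)} = - 94 N$ ($C{\left(N \right)} = - 94 \left(N + 0\right) = - 94 N$)
$m{\left(J,z \right)} = \frac{64 J}{183}$ ($m{\left(J,z \right)} = J \frac{1}{61} + J \frac{1}{3} = \frac{J}{61} + \frac{J}{3} = \frac{64 J}{183}$)
$\left(C{\left(Z \right)} - m{\left(99,25 \right)}\right) - 15210 = \left(\left(-94\right) 142 - \frac{64}{183} \cdot 99\right) - 15210 = \left(-13348 - \frac{2112}{61}\right) - 15210 = - \frac{816340}{61} - 15210 = - \frac{1744150}{61}$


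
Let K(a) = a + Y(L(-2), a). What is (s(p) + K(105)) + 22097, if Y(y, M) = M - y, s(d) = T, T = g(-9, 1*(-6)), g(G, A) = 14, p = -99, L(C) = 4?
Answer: 22317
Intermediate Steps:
T = 14
s(d) = 14
K(a) = -4 + 2*a (K(a) = a + (a - 1*4) = a + (a - 4) = a + (-4 + a) = -4 + 2*a)
(s(p) + K(105)) + 22097 = (14 + (-4 + 2*105)) + 22097 = (14 + (-4 + 210)) + 22097 = (14 + 206) + 22097 = 220 + 22097 = 22317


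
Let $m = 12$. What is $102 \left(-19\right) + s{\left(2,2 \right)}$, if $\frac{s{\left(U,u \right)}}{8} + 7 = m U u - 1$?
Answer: $-1618$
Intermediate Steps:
$s{\left(U,u \right)} = -64 + 96 U u$ ($s{\left(U,u \right)} = -56 + 8 \left(12 U u - 1\right) = -56 + 8 \left(-1 + 12 U u\right) = -56 + \left(-8 + 96 U u\right) = -64 + 96 U u$)
$102 \left(-19\right) + s{\left(2,2 \right)} = 102 \left(-19\right) - \left(64 - 384\right) = -1938 + \left(-64 + 384\right) = -1938 + 320 = -1618$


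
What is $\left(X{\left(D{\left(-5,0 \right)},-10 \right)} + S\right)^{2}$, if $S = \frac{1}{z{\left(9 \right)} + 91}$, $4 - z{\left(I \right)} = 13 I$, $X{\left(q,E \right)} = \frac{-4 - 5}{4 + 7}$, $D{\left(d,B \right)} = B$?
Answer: $\frac{361}{484} \approx 0.74587$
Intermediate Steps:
$X{\left(q,E \right)} = - \frac{9}{11}$
$z{\left(I \right)} = 4 - 13 I$
$S = - \frac{1}{22}$ ($S = \frac{1}{\left(4 - 117\right) + 91} = \frac{1}{-113 + 91} = \frac{1}{-22} = - \frac{1}{22} \approx -0.045455$)
$\left(X{\left(D{\left(-5,0 \right)},-10 \right)} + S\right)^{2} = \left(- \frac{9}{11} - \frac{1}{22}\right)^{2} = \left(- \frac{19}{22}\right)^{2} = \frac{361}{484}$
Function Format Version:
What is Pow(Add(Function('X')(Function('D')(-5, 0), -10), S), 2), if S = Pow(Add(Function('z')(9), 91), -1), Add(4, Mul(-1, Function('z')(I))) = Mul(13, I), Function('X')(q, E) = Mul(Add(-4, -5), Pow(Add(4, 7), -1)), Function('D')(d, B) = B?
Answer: Rational(361, 484) ≈ 0.74587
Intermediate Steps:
Function('X')(q, E) = Rational(-9, 11) (Function('X')(q, E) = Mul(-9, Pow(11, -1)) = Mul(-9, Rational(1, 11)) = Rational(-9, 11))
Function('z')(I) = Add(4, Mul(-13, I)) (Function('z')(I) = Add(4, Mul(-1, Mul(13, I))) = Add(4, Mul(-13, I)))
S = Rational(-1, 22) (S = Pow(Add(Add(4, Mul(-13, 9)), 91), -1) = Pow(Add(Add(4, -117), 91), -1) = Pow(Add(-113, 91), -1) = Pow(-22, -1) = Rational(-1, 22) ≈ -0.045455)
Pow(Add(Function('X')(Function('D')(-5, 0), -10), S), 2) = Pow(Add(Rational(-9, 11), Rational(-1, 22)), 2) = Pow(Rational(-19, 22), 2) = Rational(361, 484)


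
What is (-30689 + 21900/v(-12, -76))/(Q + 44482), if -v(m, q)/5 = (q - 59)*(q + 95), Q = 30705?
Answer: -5247527/12856977 ≈ -0.40815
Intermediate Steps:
v(m, q) = -5*(-59 + q)*(95 + q) (v(m, q) = -5*(q - 59)*(q + 95) = -5*(-59 + q)*(95 + q))
(-30689 + 21900/v(-12, -76))/(Q + 44482) = (-30689 + 21900/(28025 - 180*(-76) - 5*(-76)**2))/(30705 + 44482) = (-30689 + 21900/(28025 + 13680 - 5*5776))/75187 = (-30689 + 21900/(28025 + 13680 - 28880))*(1/75187) = (-30689 + 21900/12825)*(1/75187) = (-30689 + 21900*(1/12825))*(1/75187) = (-30689 + 292/171)*(1/75187) = -5247527/171*1/75187 = -5247527/12856977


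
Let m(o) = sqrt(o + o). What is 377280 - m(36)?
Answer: 377280 - 6*sqrt(2) ≈ 3.7727e+5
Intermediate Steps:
m(o) = sqrt(2)*sqrt(o) (m(o) = sqrt(2*o) = sqrt(2)*sqrt(o))
377280 - m(36) = 377280 - sqrt(2)*sqrt(36) = 377280 - sqrt(2)*6 = 377280 - 6*sqrt(2)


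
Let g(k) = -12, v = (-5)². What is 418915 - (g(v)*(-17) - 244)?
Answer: 418955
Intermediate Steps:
v = 25
418915 - (g(v)*(-17) - 244) = 418915 - (-12*(-17) - 244) = 418915 - (204 - 244) = 418915 - 1*(-40) = 418915 + 40 = 418955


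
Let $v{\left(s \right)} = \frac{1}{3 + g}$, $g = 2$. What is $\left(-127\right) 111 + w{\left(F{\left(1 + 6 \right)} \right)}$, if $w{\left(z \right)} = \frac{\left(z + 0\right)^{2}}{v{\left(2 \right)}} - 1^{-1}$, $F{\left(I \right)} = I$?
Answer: $-13853$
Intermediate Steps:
$v{\left(s \right)} = \frac{1}{5}$ ($v{\left(s \right)} = \frac{1}{3 + 2} = \frac{1}{5}$)
$w{\left(z \right)} = -1 + 5 z^{2}$ ($w{\left(z \right)} = \left(z + 0\right)^{2} \frac{1}{\frac{1}{5}} - 1^{-1} = z^{2} \cdot 5 - 1 = 5 z^{2} - 1 = -1 + 5 z^{2}$)
$\left(-127\right) 111 + w{\left(F{\left(1 + 6 \right)} \right)} = \left(-127\right) 111 - \left(1 - 5 \left(1 + 6\right)^{2}\right) = -14097 - \left(1 - 5 \cdot 7^{2}\right) = -14097 + \left(-1 + 5 \cdot 49\right) = -14097 + \left(-1 + 245\right) = -14097 + 244 = -13853$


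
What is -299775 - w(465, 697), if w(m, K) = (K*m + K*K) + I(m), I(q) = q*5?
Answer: -1112014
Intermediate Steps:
I(q) = 5*q
w(m, K) = K² + 5*m + K*m (w(m, K) = (K*m + K*K) + 5*m = (K*m + K²) + 5*m = (K² + K*m) + 5*m = K² + 5*m + K*m)
-299775 - w(465, 697) = -299775 - (697² + 5*465 + 697*465) = -299775 - (485809 + 2325 + 324105) = -299775 - 1*812239 = -299775 - 812239 = -1112014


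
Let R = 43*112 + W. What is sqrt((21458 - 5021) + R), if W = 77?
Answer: 3*sqrt(2370) ≈ 146.05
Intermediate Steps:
R = 4893 (R = 43*112 + 77 = 4816 + 77 = 4893)
sqrt((21458 - 5021) + R) = sqrt((21458 - 5021) + 4893) = sqrt(16437 + 4893) = sqrt(21330) = 3*sqrt(2370)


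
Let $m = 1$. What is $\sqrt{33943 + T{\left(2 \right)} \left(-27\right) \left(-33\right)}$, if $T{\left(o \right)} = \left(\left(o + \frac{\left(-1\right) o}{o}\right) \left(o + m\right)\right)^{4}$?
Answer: $\sqrt{106114} \approx 325.75$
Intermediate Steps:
$T{\left(o \right)} = \left(1 + o\right)^{4} \left(-1 + o\right)^{4}$ ($T{\left(o \right)} = \left(\left(o + \frac{\left(-1\right) o}{o}\right) \left(o + 1\right)\right)^{4} = \left(\left(o - 1\right) \left(1 + o\right)\right)^{4} = \left(\left(-1 + o\right) \left(1 + o\right)\right)^{4} = \left(\left(1 + o\right) \left(-1 + o\right)\right)^{4} = \left(1 + o\right)^{4} \left(-1 + o\right)^{4}$)
$\sqrt{33943 + T{\left(2 \right)} \left(-27\right) \left(-33\right)} = \sqrt{33943 + \left(1 + 2\right)^{4} \left(-1 + 2\right)^{4} \left(-27\right) \left(-33\right)} = \sqrt{33943 + 3^{4} \cdot 1^{4} \left(-27\right) \left(-33\right)} = \sqrt{33943 + 81 \cdot 1 \left(-27\right) \left(-33\right)} = \sqrt{33943 + 81 \left(-27\right) \left(-33\right)} = \sqrt{33943 - -72171} = \sqrt{33943 + 72171} = \sqrt{106114}$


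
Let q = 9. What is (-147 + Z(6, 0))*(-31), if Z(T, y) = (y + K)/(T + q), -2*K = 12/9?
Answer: 205127/45 ≈ 4558.4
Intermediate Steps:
K = -⅔ (K = -6/9 = -½*4/3 = -⅔ ≈ -0.66667)
Z(T, y) = (-⅔ + y)/(9 + T) (Z(T, y) = (y - ⅔)/(T + 9) = (-⅔ + y)/(9 + T))
(-147 + Z(6, 0))*(-31) = (-147 + (-⅔ + 0)/(9 + 6))*(-31) = (-147 - ⅔/15)*(-31) = (-147 + (1/15)*(-⅔))*(-31) = (-147 - 2/45)*(-31) = -6617/45*(-31) = 205127/45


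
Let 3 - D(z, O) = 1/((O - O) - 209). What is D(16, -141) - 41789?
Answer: -8733273/209 ≈ -41786.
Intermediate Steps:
D(z, O) = 628/209 (D(z, O) = 3 - 1/((O - O) - 209) = 3 - 1/(0 - 209) = 3 - 1/(-209) = 3 - 1*(-1/209) = 3 + 1/209 = 628/209)
D(16, -141) - 41789 = 628/209 - 41789 = -8733273/209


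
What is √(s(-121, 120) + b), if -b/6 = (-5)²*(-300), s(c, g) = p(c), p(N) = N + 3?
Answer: √44882 ≈ 211.85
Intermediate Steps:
p(N) = 3 + N
s(c, g) = 3 + c
b = 45000 (b = -6*(-5)²*(-300) = -150*(-300) = -6*(-7500) = 45000)
√(s(-121, 120) + b) = √((3 - 121) + 45000) = √(-118 + 45000) = √44882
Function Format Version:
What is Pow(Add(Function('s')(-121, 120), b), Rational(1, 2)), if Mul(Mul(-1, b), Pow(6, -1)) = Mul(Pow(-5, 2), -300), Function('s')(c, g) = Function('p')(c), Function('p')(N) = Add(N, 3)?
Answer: Pow(44882, Rational(1, 2)) ≈ 211.85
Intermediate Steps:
Function('p')(N) = Add(3, N)
Function('s')(c, g) = Add(3, c)
b = 45000 (b = Mul(-6, Mul(Pow(-5, 2), -300)) = Mul(-6, Mul(25, -300)) = Mul(-6, -7500) = 45000)
Pow(Add(Function('s')(-121, 120), b), Rational(1, 2)) = Pow(Add(Add(3, -121), 45000), Rational(1, 2)) = Pow(Add(-118, 45000), Rational(1, 2)) = Pow(44882, Rational(1, 2))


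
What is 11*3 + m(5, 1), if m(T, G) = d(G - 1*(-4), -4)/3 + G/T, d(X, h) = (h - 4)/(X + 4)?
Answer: 4442/135 ≈ 32.904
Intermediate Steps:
d(X, h) = (-4 + h)/(4 + X)
m(T, G) = -8/(3*(8 + G)) + G/T (m(T, G) = ((-4 - 4)/(4 + (G - 1*(-4))))/3 + G/T = (-8/(4 + (G + 4)))*(⅓) + G/T = (-8/(4 + (4 + G)))*(⅓) + G/T = (-8/(8 + G))*(⅓) + G/T = -8/(8 + G)*(⅓) + G/T = -8/(3*(8 + G)) + G/T)
11*3 + m(5, 1) = 11*3 + (-8/3*5 + 1*(8 + 1))/(5*(8 + 1)) = 33 + (⅕)*(-40/3 + 1*9)/9 = 33 + (⅕)*(⅑)*(-40/3 + 9) = 33 + (⅕)*(⅑)*(-13/3) = 33 - 13/135 = 4442/135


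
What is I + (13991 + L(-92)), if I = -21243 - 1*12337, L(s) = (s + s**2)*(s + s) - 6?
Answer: -1560043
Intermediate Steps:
L(s) = -6 + 2*s*(s + s**2) (L(s) = (s + s**2)*(2*s) - 6 = 2*s*(s + s**2) - 6 = -6 + 2*s*(s + s**2))
I = -33580 (I = -21243 - 12337 = -33580)
I + (13991 + L(-92)) = -33580 + (13991 + (-6 + 2*(-92)**2 + 2*(-92)**3)) = -33580 + (13991 + (-6 + 2*8464 + 2*(-778688))) = -33580 + (13991 + (-6 + 16928 - 1557376)) = -33580 + (13991 - 1540454) = -33580 - 1526463 = -1560043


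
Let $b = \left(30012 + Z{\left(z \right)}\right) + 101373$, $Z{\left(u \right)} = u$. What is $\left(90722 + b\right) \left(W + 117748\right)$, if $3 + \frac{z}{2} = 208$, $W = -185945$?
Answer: $-15174991849$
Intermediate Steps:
$z = 410$ ($z = -6 + 2 \cdot 208 = -6 + 416 = 410$)
$b = 131795$ ($b = \left(30012 + 410\right) + 101373 = 30422 + 101373 = 131795$)
$\left(90722 + b\right) \left(W + 117748\right) = \left(90722 + 131795\right) \left(-185945 + 117748\right) = 222517 \left(-68197\right) = -15174991849$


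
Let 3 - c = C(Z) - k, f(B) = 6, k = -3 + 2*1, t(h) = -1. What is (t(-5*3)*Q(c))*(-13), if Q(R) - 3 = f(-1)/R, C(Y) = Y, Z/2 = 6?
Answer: 156/5 ≈ 31.200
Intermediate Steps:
k = -1 (k = -3 + 2 = -1)
Z = 12 (Z = 2*6 = 12)
c = -10 (c = 3 - (12 - 1*(-1)) = 3 - (12 + 1) = 3 - 1*13 = 3 - 13 = -10)
Q(R) = 3 + 6/R
(t(-5*3)*Q(c))*(-13) = -(3 + 6/(-10))*(-13) = -(3 + 6*(-⅒))*(-13) = -(3 - ⅗)*(-13) = -1*12/5*(-13) = -12/5*(-13) = 156/5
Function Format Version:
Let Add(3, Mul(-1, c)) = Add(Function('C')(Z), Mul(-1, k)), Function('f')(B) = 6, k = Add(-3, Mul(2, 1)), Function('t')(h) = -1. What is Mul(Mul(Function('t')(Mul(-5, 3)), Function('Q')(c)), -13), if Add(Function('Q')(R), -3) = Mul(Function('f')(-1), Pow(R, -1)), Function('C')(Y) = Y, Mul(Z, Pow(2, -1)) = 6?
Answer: Rational(156, 5) ≈ 31.200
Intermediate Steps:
k = -1 (k = Add(-3, 2) = -1)
Z = 12 (Z = Mul(2, 6) = 12)
c = -10 (c = Add(3, Mul(-1, Add(12, Mul(-1, -1)))) = Add(3, Mul(-1, Add(12, 1))) = Add(3, Mul(-1, 13)) = Add(3, -13) = -10)
Function('Q')(R) = Add(3, Mul(6, Pow(R, -1)))
Mul(Mul(Function('t')(Mul(-5, 3)), Function('Q')(c)), -13) = Mul(Mul(-1, Add(3, Mul(6, Pow(-10, -1)))), -13) = Mul(Mul(-1, Add(3, Mul(6, Rational(-1, 10)))), -13) = Mul(Mul(-1, Add(3, Rational(-3, 5))), -13) = Mul(Mul(-1, Rational(12, 5)), -13) = Mul(Rational(-12, 5), -13) = Rational(156, 5)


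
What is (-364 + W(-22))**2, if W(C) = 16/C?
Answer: 16096144/121 ≈ 1.3303e+5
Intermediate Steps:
(-364 + W(-22))**2 = (-364 + 16/(-22))**2 = (-364 + 16*(-1/22))**2 = (-364 - 8/11)**2 = (-4012/11)**2 = 16096144/121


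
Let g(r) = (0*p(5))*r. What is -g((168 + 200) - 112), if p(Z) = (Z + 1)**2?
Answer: 0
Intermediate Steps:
p(Z) = (1 + Z)**2
g(r) = 0 (g(r) = (0*(1 + 5)**2)*r = (0*6**2)*r = (0*36)*r = 0*r = 0)
-g((168 + 200) - 112) = -1*0 = 0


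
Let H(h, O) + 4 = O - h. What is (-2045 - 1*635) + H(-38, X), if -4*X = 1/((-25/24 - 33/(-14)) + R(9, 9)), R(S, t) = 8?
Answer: -4141032/1565 ≈ -2646.0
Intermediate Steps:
X = -42/1565 (X = -1/(4*((-25/24 - 33/(-14)) + 8)) = -1/(4*((-25*1/24 - 33*(-1/14)) + 8)) = -1/(4*((-25/24 + 33/14) + 8)) = -1/(4*(221/168 + 8)) = -1/(4*1565/168) = -1/4*168/1565 = -42/1565 ≈ -0.026837)
H(h, O) = -4 + O - h (H(h, O) = -4 + (O - h) = -4 + O - h)
(-2045 - 1*635) + H(-38, X) = (-2045 - 1*635) + (-4 - 42/1565 - 1*(-38)) = (-2045 - 635) + (-4 - 42/1565 + 38) = -2680 + 53168/1565 = -4141032/1565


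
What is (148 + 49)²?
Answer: 38809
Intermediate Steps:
(148 + 49)² = 197² = 38809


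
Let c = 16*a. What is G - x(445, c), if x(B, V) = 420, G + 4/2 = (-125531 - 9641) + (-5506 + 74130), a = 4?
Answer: -66970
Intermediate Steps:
c = 64 (c = 16*4 = 64)
G = -66550 (G = -2 + ((-125531 - 9641) + (-5506 + 74130)) = -2 + (-135172 + 68624) = -2 - 66548 = -66550)
G - x(445, c) = -66550 - 1*420 = -66550 - 420 = -66970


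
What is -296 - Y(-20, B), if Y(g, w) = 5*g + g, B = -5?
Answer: -176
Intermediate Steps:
Y(g, w) = 6*g
-296 - Y(-20, B) = -296 - 6*(-20) = -296 - 1*(-120) = -296 + 120 = -176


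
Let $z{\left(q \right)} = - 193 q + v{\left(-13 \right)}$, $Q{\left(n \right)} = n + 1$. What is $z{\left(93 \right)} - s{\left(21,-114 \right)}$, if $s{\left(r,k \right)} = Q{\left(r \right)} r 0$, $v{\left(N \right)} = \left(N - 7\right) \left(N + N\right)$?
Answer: $-17429$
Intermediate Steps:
$Q{\left(n \right)} = 1 + n$
$v{\left(N \right)} = 2 N \left(-7 + N\right)$ ($v{\left(N \right)} = \left(-7 + N\right) 2 N = 2 N \left(-7 + N\right)$)
$z{\left(q \right)} = 520 - 193 q$ ($z{\left(q \right)} = - 193 q + 2 \left(-13\right) \left(-7 - 13\right) = - 193 q + 2 \left(-13\right) \left(-20\right) = - 193 q + 520 = 520 - 193 q$)
$s{\left(r,k \right)} = 0$ ($s{\left(r,k \right)} = \left(1 + r\right) r 0 = r \left(1 + r\right) 0 = 0$)
$z{\left(93 \right)} - s{\left(21,-114 \right)} = \left(520 - 17949\right) - 0 = \left(520 - 17949\right) + 0 = -17429 + 0 = -17429$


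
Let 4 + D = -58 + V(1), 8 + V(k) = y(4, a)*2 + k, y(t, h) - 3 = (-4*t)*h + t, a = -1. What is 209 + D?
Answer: 186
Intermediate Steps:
y(t, h) = 3 + t - 4*h*t (y(t, h) = 3 + ((-4*t)*h + t) = 3 + (-4*h*t + t) = 3 + (t - 4*h*t) = 3 + t - 4*h*t)
V(k) = 38 + k (V(k) = -8 + ((3 + 4 - 4*(-1)*4)*2 + k) = -8 + ((3 + 4 + 16)*2 + k) = -8 + (23*2 + k) = -8 + (46 + k) = 38 + k)
D = -23 (D = -4 + (-58 + (38 + 1)) = -4 + (-58 + 39) = -4 - 19 = -23)
209 + D = 209 - 23 = 186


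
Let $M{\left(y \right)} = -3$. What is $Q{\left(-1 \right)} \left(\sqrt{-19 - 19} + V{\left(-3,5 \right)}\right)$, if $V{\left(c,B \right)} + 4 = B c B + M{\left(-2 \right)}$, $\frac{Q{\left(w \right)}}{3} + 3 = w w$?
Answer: $492 - 6 i \sqrt{38} \approx 492.0 - 36.987 i$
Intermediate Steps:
$Q{\left(w \right)} = -9 + 3 w^{2}$ ($Q{\left(w \right)} = -9 + 3 w w = -9 + 3 w^{2}$)
$V{\left(c,B \right)} = -7 + c B^{2}$ ($V{\left(c,B \right)} = -4 + \left(B c B - 3\right) = -4 + \left(c B^{2} - 3\right) = -4 + \left(-3 + c B^{2}\right) = -7 + c B^{2}$)
$Q{\left(-1 \right)} \left(\sqrt{-19 - 19} + V{\left(-3,5 \right)}\right) = \left(-9 + 3 \left(-1\right)^{2}\right) \left(\sqrt{-19 - 19} - \left(7 + 3 \cdot 5^{2}\right)\right) = \left(-9 + 3 \cdot 1\right) \left(\sqrt{-38} - 82\right) = \left(-9 + 3\right) \left(i \sqrt{38} - 82\right) = - 6 \left(i \sqrt{38} - 82\right) = - 6 \left(-82 + i \sqrt{38}\right) = 492 - 6 i \sqrt{38}$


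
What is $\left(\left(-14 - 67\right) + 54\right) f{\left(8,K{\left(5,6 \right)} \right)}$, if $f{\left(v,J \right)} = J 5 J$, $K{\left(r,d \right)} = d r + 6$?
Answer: $-174960$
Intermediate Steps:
$K{\left(r,d \right)} = 6 + d r$
$f{\left(v,J \right)} = 5 J^{2}$ ($f{\left(v,J \right)} = 5 J J = 5 J^{2}$)
$\left(\left(-14 - 67\right) + 54\right) f{\left(8,K{\left(5,6 \right)} \right)} = \left(\left(-14 - 67\right) + 54\right) 5 \left(6 + 6 \cdot 5\right)^{2} = \left(\left(-14 - 67\right) + 54\right) 5 \left(6 + 30\right)^{2} = \left(-81 + 54\right) 5 \cdot 36^{2} = - 27 \cdot 5 \cdot 1296 = \left(-27\right) 6480 = -174960$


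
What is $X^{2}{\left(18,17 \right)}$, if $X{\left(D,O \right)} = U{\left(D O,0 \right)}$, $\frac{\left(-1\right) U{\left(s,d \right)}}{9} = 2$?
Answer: $324$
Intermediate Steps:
$U{\left(s,d \right)} = -18$ ($U{\left(s,d \right)} = \left(-9\right) 2 = -18$)
$X{\left(D,O \right)} = -18$
$X^{2}{\left(18,17 \right)} = \left(-18\right)^{2} = 324$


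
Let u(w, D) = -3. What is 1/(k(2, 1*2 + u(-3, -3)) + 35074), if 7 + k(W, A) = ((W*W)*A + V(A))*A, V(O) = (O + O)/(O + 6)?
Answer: 5/175357 ≈ 2.8513e-5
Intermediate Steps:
V(O) = 2*O/(6 + O) (V(O) = (2*O)/(6 + O) = 2*O/(6 + O))
k(W, A) = -7 + A*(A*W**2 + 2*A/(6 + A)) (k(W, A) = -7 + ((W*W)*A + 2*A/(6 + A))*A = -7 + (W**2*A + 2*A/(6 + A))*A = -7 + (A*W**2 + 2*A/(6 + A))*A = -7 + A*(A*W**2 + 2*A/(6 + A)))
1/(k(2, 1*2 + u(-3, -3)) + 35074) = 1/((2*(1*2 - 3)**2 + (-7 + (1*2 - 3)**2*2**2)*(6 + (1*2 - 3)))/(6 + (1*2 - 3)) + 35074) = 1/((2*(2 - 3)**2 + (-7 + (2 - 3)**2*4)*(6 + (2 - 3)))/(6 + (2 - 3)) + 35074) = 1/((2*(-1)**2 + (-7 + (-1)**2*4)*(6 - 1))/(6 - 1) + 35074) = 1/((2*1 + (-7 + 1*4)*5)/5 + 35074) = 1/((2 + (-7 + 4)*5)/5 + 35074) = 1/((2 - 3*5)/5 + 35074) = 1/((2 - 15)/5 + 35074) = 1/((1/5)*(-13) + 35074) = 1/(-13/5 + 35074) = 1/(175357/5) = 5/175357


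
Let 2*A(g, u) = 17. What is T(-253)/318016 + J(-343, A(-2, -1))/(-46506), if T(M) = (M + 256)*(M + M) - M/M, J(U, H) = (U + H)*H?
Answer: 138926063/2464942016 ≈ 0.056361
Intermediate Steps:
A(g, u) = 17/2 (A(g, u) = (½)*17 = 17/2)
J(U, H) = H*(H + U) (J(U, H) = (H + U)*H = H*(H + U))
T(M) = -1 + 2*M*(256 + M) (T(M) = (256 + M)*(2*M) - 1*1 = 2*M*(256 + M) - 1 = -1 + 2*M*(256 + M))
T(-253)/318016 + J(-343, A(-2, -1))/(-46506) = (-1 + 2*(-253)² + 512*(-253))/318016 + (17*(17/2 - 343)/2)/(-46506) = (-1 + 2*64009 - 129536)*(1/318016) + ((17/2)*(-669/2))*(-1/46506) = (-1 + 128018 - 129536)*(1/318016) - 11373/4*(-1/46506) = -1519*1/318016 + 3791/62008 = -1519/318016 + 3791/62008 = 138926063/2464942016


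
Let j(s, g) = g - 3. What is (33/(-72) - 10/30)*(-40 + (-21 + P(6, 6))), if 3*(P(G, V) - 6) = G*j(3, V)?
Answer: 931/24 ≈ 38.792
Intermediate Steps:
j(s, g) = -3 + g
P(G, V) = 6 + G*(-3 + V)/3 (P(G, V) = 6 + (G*(-3 + V))/3 = 6 + G*(-3 + V)/3)
(33/(-72) - 10/30)*(-40 + (-21 + P(6, 6))) = (33/(-72) - 10/30)*(-40 + (-21 + (6 + (⅓)*6*(-3 + 6)))) = (33*(-1/72) - 10*1/30)*(-40 + (-21 + (6 + (⅓)*6*3))) = (-11/24 - ⅓)*(-40 + (-21 + (6 + 6))) = -19*(-40 + (-21 + 12))/24 = -19*(-40 - 9)/24 = -19/24*(-49) = 931/24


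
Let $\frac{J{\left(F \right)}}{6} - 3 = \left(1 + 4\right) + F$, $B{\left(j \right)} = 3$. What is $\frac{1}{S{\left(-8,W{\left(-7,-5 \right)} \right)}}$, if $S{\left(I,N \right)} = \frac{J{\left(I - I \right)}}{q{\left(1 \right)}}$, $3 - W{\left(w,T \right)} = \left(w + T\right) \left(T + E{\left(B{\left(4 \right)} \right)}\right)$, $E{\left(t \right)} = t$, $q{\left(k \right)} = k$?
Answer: $\frac{1}{48} \approx 0.020833$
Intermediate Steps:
$J{\left(F \right)} = 48 + 6 F$ ($J{\left(F \right)} = 18 + 6 \left(\left(1 + 4\right) + F\right) = 18 + 6 \left(5 + F\right) = 18 + \left(30 + 6 F\right) = 48 + 6 F$)
$W{\left(w,T \right)} = 3 - \left(3 + T\right) \left(T + w\right)$ ($W{\left(w,T \right)} = 3 - \left(w + T\right) \left(T + 3\right) = 3 - \left(T + w\right) \left(3 + T\right) = 3 - \left(3 + T\right) \left(T + w\right)$)
$S{\left(I,N \right)} = 48$ ($S{\left(I,N \right)} = \frac{48 + 6 \left(I - I\right)}{1} = \left(48 + 6 \cdot 0\right) 1 = \left(48 + 0\right) 1 = 48 \cdot 1 = 48$)
$\frac{1}{S{\left(-8,W{\left(-7,-5 \right)} \right)}} = \frac{1}{48}$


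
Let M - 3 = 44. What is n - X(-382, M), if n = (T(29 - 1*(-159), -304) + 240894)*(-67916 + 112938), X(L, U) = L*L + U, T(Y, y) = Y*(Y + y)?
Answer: 9863543921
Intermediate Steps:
M = 47 (M = 3 + 44 = 47)
X(L, U) = U + L**2 (X(L, U) = L**2 + U = U + L**2)
n = 9863689892 (n = ((29 - 1*(-159))*((29 - 1*(-159)) - 304) + 240894)*(-67916 + 112938) = ((29 + 159)*((29 + 159) - 304) + 240894)*45022 = (188*(188 - 304) + 240894)*45022 = (188*(-116) + 240894)*45022 = (-21808 + 240894)*45022 = 219086*45022 = 9863689892)
n - X(-382, M) = 9863689892 - (47 + (-382)**2) = 9863689892 - (47 + 145924) = 9863689892 - 1*145971 = 9863689892 - 145971 = 9863543921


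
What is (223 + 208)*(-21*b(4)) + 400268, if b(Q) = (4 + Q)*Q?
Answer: 110636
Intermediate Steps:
b(Q) = Q*(4 + Q)
(223 + 208)*(-21*b(4)) + 400268 = (223 + 208)*(-84*(4 + 4)) + 400268 = 431*(-84*8) + 400268 = 431*(-21*32) + 400268 = 431*(-672) + 400268 = -289632 + 400268 = 110636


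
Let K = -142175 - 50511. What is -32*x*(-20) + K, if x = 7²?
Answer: -161326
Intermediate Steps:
x = 49
K = -192686
-32*x*(-20) + K = -32*49*(-20) - 192686 = -1568*(-20) - 192686 = 31360 - 192686 = -161326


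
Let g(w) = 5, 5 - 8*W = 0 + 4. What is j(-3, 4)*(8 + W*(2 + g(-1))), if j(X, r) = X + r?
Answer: 71/8 ≈ 8.8750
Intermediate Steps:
W = 1/8 (W = 5/8 - (0 + 4)/8 = 5/8 - 1/8*4 = 5/8 - 1/2 = 1/8 ≈ 0.12500)
j(-3, 4)*(8 + W*(2 + g(-1))) = (-3 + 4)*(8 + (2 + 5)/8) = 1*(8 + (1/8)*7) = 1*(8 + 7/8) = 1*(71/8) = 71/8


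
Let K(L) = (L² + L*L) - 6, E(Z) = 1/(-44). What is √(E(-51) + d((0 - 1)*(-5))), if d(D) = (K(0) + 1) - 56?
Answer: I*√29535/22 ≈ 7.8117*I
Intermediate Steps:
E(Z) = -1/44
K(L) = -6 + 2*L² (K(L) = (L² + L²) - 6 = 2*L² - 6 = -6 + 2*L²)
d(D) = -61 (d(D) = ((-6 + 2*0²) + 1) - 56 = ((-6 + 2*0) + 1) - 56 = ((-6 + 0) + 1) - 56 = (-6 + 1) - 56 = -5 - 56 = -61)
√(E(-51) + d((0 - 1)*(-5))) = √(-1/44 - 61) = √(-2685/44) = I*√29535/22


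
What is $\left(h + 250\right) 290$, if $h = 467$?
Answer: $207930$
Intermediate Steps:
$\left(h + 250\right) 290 = \left(467 + 250\right) 290 = 717 \cdot 290 = 207930$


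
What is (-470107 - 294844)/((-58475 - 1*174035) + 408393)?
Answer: -764951/175883 ≈ -4.3492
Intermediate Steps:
(-470107 - 294844)/((-58475 - 1*174035) + 408393) = -764951/((-58475 - 174035) + 408393) = -764951/(-232510 + 408393) = -764951/175883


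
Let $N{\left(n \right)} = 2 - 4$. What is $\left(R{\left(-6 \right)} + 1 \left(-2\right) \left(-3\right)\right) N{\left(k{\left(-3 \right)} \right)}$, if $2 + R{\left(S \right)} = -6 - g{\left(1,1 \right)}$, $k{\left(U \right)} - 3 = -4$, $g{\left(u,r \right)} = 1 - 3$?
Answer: $0$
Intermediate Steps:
$g{\left(u,r \right)} = -2$ ($g{\left(u,r \right)} = 1 - 3 = -2$)
$k{\left(U \right)} = -1$ ($k{\left(U \right)} = 3 - 4 = -1$)
$N{\left(n \right)} = -2$ ($N{\left(n \right)} = 2 - 4 = -2$)
$R{\left(S \right)} = -6$ ($R{\left(S \right)} = -2 - 4 = -6$)
$\left(R{\left(-6 \right)} + 1 \left(-2\right) \left(-3\right)\right) N{\left(k{\left(-3 \right)} \right)} = \left(-6 + 1 \left(-2\right) \left(-3\right)\right) \left(-2\right) = \left(-6 - -6\right) \left(-2\right) = \left(-6 + 6\right) \left(-2\right) = 0 \left(-2\right) = 0$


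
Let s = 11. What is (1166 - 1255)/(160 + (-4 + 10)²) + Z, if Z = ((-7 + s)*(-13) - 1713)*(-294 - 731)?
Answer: 354588411/196 ≈ 1.8091e+6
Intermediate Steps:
Z = 1809125 (Z = ((-7 + 11)*(-13) - 1713)*(-294 - 731) = (4*(-13) - 1713)*(-1025) = (-52 - 1713)*(-1025) = -1765*(-1025) = 1809125)
(1166 - 1255)/(160 + (-4 + 10)²) + Z = (1166 - 1255)/(160 + (-4 + 10)²) + 1809125 = -89/(160 + 6²) + 1809125 = -89/(160 + 36) + 1809125 = -89/196 + 1809125 = 354588411/196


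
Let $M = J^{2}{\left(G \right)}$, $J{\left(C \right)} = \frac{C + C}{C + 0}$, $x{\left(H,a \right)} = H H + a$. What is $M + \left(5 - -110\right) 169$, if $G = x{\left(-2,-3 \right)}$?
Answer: $19439$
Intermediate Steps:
$x{\left(H,a \right)} = a + H^{2}$ ($x{\left(H,a \right)} = H^{2} + a = a + H^{2}$)
$G = 1$ ($G = -3 + \left(-2\right)^{2} = -3 + 4 = 1$)
$J{\left(C \right)} = 2$ ($J{\left(C \right)} = \frac{2 C}{C} = 2$)
$M = 4$ ($M = 2^{2} = 4$)
$M + \left(5 - -110\right) 169 = 4 + \left(5 - -110\right) 169 = 4 + \left(5 + 110\right) 169 = 4 + 115 \cdot 169 = 4 + 19435 = 19439$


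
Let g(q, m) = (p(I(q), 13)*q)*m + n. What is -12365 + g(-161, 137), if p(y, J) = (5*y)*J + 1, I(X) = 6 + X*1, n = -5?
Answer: 222189848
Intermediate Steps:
I(X) = 6 + X
p(y, J) = 1 + 5*J*y (p(y, J) = 5*J*y + 1 = 1 + 5*J*y)
g(q, m) = -5 + m*q*(391 + 65*q) (g(q, m) = ((1 + 5*13*(6 + q))*q)*m - 5 = ((1 + (390 + 65*q))*q)*m - 5 = ((391 + 65*q)*q)*m - 5 = (q*(391 + 65*q))*m - 5 = m*q*(391 + 65*q) - 5 = -5 + m*q*(391 + 65*q))
-12365 + g(-161, 137) = -12365 + (-5 + 137*(-161)*(391 + 65*(-161))) = -12365 + (-5 + 137*(-161)*(391 - 10465)) = -12365 + (-5 + 137*(-161)*(-10074)) = -12365 + (-5 + 222202218) = -12365 + 222202213 = 222189848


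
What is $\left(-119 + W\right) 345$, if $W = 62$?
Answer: $-19665$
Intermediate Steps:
$\left(-119 + W\right) 345 = \left(-119 + 62\right) 345 = \left(-57\right) 345 = -19665$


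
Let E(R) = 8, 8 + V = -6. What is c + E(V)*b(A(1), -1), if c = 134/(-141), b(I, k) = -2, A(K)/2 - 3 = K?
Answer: -2390/141 ≈ -16.950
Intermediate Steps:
A(K) = 6 + 2*K
V = -14 (V = -8 - 6 = -14)
c = -134/141 (c = 134*(-1/141) = -134/141 ≈ -0.95035)
c + E(V)*b(A(1), -1) = -134/141 + 8*(-2) = -134/141 - 16 = -2390/141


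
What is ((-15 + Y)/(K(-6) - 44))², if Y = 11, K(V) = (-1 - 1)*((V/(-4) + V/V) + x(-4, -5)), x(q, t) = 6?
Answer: 16/3721 ≈ 0.0042999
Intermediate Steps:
K(V) = -14 + V/2 (K(V) = (-1 - 1)*((V/(-4) + V/V) + 6) = -2*((V*(-¼) + 1) + 6) = -2*((-V/4 + 1) + 6) = -2*((1 - V/4) + 6) = -2*(7 - V/4) = -14 + V/2)
((-15 + Y)/(K(-6) - 44))² = ((-15 + 11)/((-14 + (½)*(-6)) - 44))² = (-4/((-14 - 3) - 44))² = (-4/(-17 - 44))² = (-4/(-61))² = (-4*(-1/61))² = (4/61)² = 16/3721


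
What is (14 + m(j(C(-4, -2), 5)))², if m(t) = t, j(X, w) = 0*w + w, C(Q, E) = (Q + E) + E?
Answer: 361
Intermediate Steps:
C(Q, E) = Q + 2*E (C(Q, E) = (E + Q) + E = Q + 2*E)
j(X, w) = w (j(X, w) = 0 + w = w)
(14 + m(j(C(-4, -2), 5)))² = (14 + 5)² = 19² = 361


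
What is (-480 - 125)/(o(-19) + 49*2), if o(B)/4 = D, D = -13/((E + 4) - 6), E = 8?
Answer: -1815/268 ≈ -6.7724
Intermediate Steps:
D = -13/6 (D = -13/((8 + 4) - 6) = -13/(12 - 6) = -13/6 ≈ -2.1667)
o(B) = -26/3 (o(B) = 4*(-13/6) = -26/3)
(-480 - 125)/(o(-19) + 49*2) = (-480 - 125)/(-26/3 + 49*2) = -605/(-26/3 + 98) = -605/268/3 = -605*3/268 = -1815/268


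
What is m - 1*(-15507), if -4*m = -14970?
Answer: 38499/2 ≈ 19250.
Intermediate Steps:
m = 7485/2 (m = -¼*(-14970) = 7485/2 ≈ 3742.5)
m - 1*(-15507) = 7485/2 - 1*(-15507) = 7485/2 + 15507 = 38499/2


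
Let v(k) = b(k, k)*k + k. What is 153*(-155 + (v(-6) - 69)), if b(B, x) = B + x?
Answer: -24174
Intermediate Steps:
v(k) = k + 2*k**2 (v(k) = (k + k)*k + k = (2*k)*k + k = 2*k**2 + k = k + 2*k**2)
153*(-155 + (v(-6) - 69)) = 153*(-155 + (-6*(1 + 2*(-6)) - 69)) = 153*(-155 + (-6*(1 - 12) - 69)) = 153*(-155 + (-6*(-11) - 69)) = 153*(-155 + (66 - 69)) = 153*(-155 - 3) = 153*(-158) = -24174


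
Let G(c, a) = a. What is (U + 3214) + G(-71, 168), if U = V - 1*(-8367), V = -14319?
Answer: -2570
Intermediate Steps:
U = -5952 (U = -14319 - 1*(-8367) = -14319 + 8367 = -5952)
(U + 3214) + G(-71, 168) = (-5952 + 3214) + 168 = -2738 + 168 = -2570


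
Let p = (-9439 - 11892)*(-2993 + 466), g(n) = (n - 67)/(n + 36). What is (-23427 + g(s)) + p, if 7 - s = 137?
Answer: 5064721137/94 ≈ 5.3880e+7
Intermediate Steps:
s = -130 (s = 7 - 1*137 = 7 - 137 = -130)
g(n) = (-67 + n)/(36 + n)
p = 53903437 (p = -21331*(-2527) = 53903437)
(-23427 + g(s)) + p = (-23427 + (-67 - 130)/(36 - 130)) + 53903437 = (-23427 - 197/(-94)) + 53903437 = (-23427 - 1/94*(-197)) + 53903437 = (-23427 + 197/94) + 53903437 = -2201941/94 + 53903437 = 5064721137/94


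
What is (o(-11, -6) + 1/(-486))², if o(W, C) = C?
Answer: 8508889/236196 ≈ 36.025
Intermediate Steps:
(o(-11, -6) + 1/(-486))² = (-6 + 1/(-486))² = (-6 - 1/486)² = (-2917/486)² = 8508889/236196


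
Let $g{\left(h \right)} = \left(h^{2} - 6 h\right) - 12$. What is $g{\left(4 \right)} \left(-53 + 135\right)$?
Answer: $-1640$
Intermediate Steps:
$g{\left(h \right)} = -12 + h^{2} - 6 h$
$g{\left(4 \right)} \left(-53 + 135\right) = \left(-12 + 4^{2} - 24\right) \left(-53 + 135\right) = \left(-12 + 16 - 24\right) 82 = \left(-20\right) 82 = -1640$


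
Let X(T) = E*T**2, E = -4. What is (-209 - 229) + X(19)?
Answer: -1882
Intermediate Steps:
X(T) = -4*T**2
(-209 - 229) + X(19) = (-209 - 229) - 4*19**2 = -438 - 4*361 = -438 - 1444 = -1882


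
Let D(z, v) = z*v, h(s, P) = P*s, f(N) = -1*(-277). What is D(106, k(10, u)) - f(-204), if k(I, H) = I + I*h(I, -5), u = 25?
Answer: -52217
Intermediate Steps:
f(N) = 277
k(I, H) = I - 5*I² (k(I, H) = I + I*(-5*I) = I - 5*I²)
D(z, v) = v*z
D(106, k(10, u)) - f(-204) = (10*(1 - 5*10))*106 - 1*277 = (10*(1 - 50))*106 - 277 = (10*(-49))*106 - 277 = -490*106 - 277 = -51940 - 277 = -52217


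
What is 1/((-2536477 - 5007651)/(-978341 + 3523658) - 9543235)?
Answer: -2545317/24290565824623 ≈ -1.0479e-7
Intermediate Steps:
1/((-2536477 - 5007651)/(-978341 + 3523658) - 9543235) = 1/(-7544128/2545317 - 9543235) = 1/(-24290565824623/2545317) = -2545317/24290565824623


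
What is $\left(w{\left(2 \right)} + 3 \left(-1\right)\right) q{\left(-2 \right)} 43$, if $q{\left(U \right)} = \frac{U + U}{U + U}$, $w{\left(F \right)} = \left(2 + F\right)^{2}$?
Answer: $559$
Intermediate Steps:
$q{\left(U \right)} = 1$ ($q{\left(U \right)} = \frac{2 U}{2 U} = 2 U \frac{1}{2 U} = 1$)
$\left(w{\left(2 \right)} + 3 \left(-1\right)\right) q{\left(-2 \right)} 43 = \left(\left(2 + 2\right)^{2} + 3 \left(-1\right)\right) 1 \cdot 43 = \left(4^{2} - 3\right) 1 \cdot 43 = \left(16 - 3\right) 1 \cdot 43 = 13 \cdot 1 \cdot 43 = 13 \cdot 43 = 559$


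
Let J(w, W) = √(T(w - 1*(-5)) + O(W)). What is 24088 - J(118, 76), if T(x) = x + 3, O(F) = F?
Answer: 24088 - √202 ≈ 24074.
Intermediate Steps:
T(x) = 3 + x
J(w, W) = √(8 + W + w) (J(w, W) = √((3 + (w - 1*(-5))) + W) = √((3 + (w + 5)) + W) = √((3 + (5 + w)) + W) = √((8 + w) + W) = √(8 + W + w))
24088 - J(118, 76) = 24088 - √(8 + 76 + 118) = 24088 - √202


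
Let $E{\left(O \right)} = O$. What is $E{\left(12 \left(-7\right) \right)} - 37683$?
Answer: $-37767$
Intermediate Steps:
$E{\left(12 \left(-7\right) \right)} - 37683 = 12 \left(-7\right) - 37683 = -84 - 37683 = -37767$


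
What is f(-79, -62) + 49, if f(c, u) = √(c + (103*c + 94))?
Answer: 49 + I*√8122 ≈ 49.0 + 90.122*I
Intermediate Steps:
f(c, u) = √(94 + 104*c) (f(c, u) = √(c + (94 + 103*c)) = √(94 + 104*c))
f(-79, -62) + 49 = √(94 + 104*(-79)) + 49 = √(94 - 8216) + 49 = √(-8122) + 49 = I*√8122 + 49 = 49 + I*√8122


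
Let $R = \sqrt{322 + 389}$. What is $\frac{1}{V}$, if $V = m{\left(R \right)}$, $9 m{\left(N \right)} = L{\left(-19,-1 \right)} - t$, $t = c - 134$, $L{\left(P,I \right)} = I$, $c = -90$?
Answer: $\frac{9}{223} \approx 0.040359$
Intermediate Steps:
$t = -224$ ($t = -90 - 134 = -224$)
$R = 3 \sqrt{79}$ ($R = \sqrt{711} = 3 \sqrt{79} \approx 26.665$)
$m{\left(N \right)} = \frac{223}{9}$ ($m{\left(N \right)} = \frac{-1 - -224}{9} = \frac{-1 + 224}{9} = \frac{1}{9} \cdot 223 = \frac{223}{9}$)
$V = \frac{223}{9} \approx 24.778$
$\frac{1}{V} = \frac{1}{\frac{223}{9}} = \frac{9}{223}$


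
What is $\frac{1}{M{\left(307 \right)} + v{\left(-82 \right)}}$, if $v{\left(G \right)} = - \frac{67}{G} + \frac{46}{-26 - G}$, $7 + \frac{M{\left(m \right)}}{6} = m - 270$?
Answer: $\frac{1148}{208521} \approx 0.0055054$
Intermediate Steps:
$M{\left(m \right)} = -1662 + 6 m$ ($M{\left(m \right)} = -42 + 6 \left(m - 270\right) = -42 + 6 \left(-270 + m\right) = -42 + \left(-1620 + 6 m\right) = -1662 + 6 m$)
$\frac{1}{M{\left(307 \right)} + v{\left(-82 \right)}} = \frac{1}{\left(-1662 + 6 \cdot 307\right) + \frac{-1742 - -9266}{\left(-82\right) \left(26 - 82\right)}} = \frac{1}{\left(-1662 + 1842\right) - \frac{-1742 + 9266}{82 \left(-56\right)}} = \frac{1}{180 - \left(- \frac{1}{4592}\right) 7524} = \frac{1}{180 + \frac{1881}{1148}} = \frac{1}{\frac{208521}{1148}} = \frac{1148}{208521}$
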